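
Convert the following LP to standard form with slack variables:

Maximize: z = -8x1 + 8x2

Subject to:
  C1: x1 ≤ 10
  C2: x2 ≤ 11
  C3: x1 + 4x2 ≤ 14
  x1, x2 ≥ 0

max z = -8x1 + 8x2

s.t.
  x1 + s1 = 10
  x2 + s2 = 11
  x1 + 4x2 + s3 = 14
  x1, x2, s1, s2, s3 ≥ 0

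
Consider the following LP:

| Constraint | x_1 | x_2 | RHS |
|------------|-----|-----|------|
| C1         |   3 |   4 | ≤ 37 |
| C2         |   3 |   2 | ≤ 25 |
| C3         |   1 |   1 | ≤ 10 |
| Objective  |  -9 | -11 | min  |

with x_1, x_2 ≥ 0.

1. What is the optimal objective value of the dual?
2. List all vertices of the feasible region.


1. -104
2. (0, 0), (8.333, 0), (5, 5), (3, 7), (0, 9.25)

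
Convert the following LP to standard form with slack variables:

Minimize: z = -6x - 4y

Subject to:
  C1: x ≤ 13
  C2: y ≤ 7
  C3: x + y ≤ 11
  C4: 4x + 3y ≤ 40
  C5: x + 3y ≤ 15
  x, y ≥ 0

min z = -6x - 4y

s.t.
  x + s1 = 13
  y + s2 = 7
  x + y + s3 = 11
  4x + 3y + s4 = 40
  x + 3y + s5 = 15
  x, y, s1, s2, s3, s4, s5 ≥ 0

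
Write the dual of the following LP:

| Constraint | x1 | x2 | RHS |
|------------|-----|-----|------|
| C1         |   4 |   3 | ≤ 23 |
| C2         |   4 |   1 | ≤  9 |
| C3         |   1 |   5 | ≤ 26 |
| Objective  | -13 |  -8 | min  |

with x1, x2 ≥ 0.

Primal min cᵀx s.t. Ax ≤ b, x ≥ 0  →  Dual max −bᵀy s.t. Aᵀy ≥ −c, y ≥ 0.

Maximize: z = -23y1 - 9y2 - 26y3

Subject to:
  4y1 + 4y2 + y3 ≥ 13
  3y1 + y2 + 5y3 ≥ 8
  y1, y2, y3 ≥ 0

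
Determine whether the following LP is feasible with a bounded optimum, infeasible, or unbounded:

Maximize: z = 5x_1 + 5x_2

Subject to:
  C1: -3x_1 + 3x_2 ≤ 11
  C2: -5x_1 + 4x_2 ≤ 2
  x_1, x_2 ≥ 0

Unbounded (objective can increase without bound)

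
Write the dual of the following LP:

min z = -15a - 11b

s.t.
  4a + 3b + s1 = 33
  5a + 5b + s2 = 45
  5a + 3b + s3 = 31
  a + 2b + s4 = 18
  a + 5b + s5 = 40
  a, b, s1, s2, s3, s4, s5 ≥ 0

Primal min cᵀx s.t. Ax ≤ b, x ≥ 0  →  Dual max −bᵀy s.t. Aᵀy ≥ −c, y ≥ 0.

Maximize: z = -33y1 - 45y2 - 31y3 - 18y4 - 40y5

Subject to:
  4y1 + 5y2 + 5y3 + y4 + y5 ≥ 15
  3y1 + 5y2 + 3y3 + 2y4 + 5y5 ≥ 11
  y1, y2, y3, y4, y5 ≥ 0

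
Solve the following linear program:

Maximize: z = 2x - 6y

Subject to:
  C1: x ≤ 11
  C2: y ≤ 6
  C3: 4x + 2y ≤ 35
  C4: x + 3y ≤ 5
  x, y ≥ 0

Evaluate the objective at each vertex of the feasible region:
  z(0, 0) = 0
  z(5, 0) = 10  ←
  z(0, 1.667) = -10
The maximum is at x = 5, y = 0.

x = 5, y = 0, z = 10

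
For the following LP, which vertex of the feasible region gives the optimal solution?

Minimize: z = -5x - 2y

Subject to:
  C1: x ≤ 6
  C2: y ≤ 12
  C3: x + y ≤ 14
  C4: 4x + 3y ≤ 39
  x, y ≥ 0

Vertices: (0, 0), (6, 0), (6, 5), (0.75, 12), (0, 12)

Evaluate the objective at each vertex of the feasible region:
  z(0, 0) = 0
  z(6, 0) = -30
  z(6, 5) = -40  ←
  z(0.75, 12) = -27.75
  z(0, 12) = -24
The minimum is at x = 6, y = 5.

(6, 5)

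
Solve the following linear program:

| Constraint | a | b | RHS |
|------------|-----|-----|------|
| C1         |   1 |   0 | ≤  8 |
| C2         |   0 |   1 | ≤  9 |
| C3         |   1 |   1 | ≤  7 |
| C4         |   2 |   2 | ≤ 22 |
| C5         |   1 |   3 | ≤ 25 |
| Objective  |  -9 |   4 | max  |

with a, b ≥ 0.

Evaluate the objective at each vertex of the feasible region:
  z(0, 0) = 0
  z(7, 0) = -63
  z(0, 7) = 28  ←
The maximum is at a = 0, b = 7.

a = 0, b = 7, z = 28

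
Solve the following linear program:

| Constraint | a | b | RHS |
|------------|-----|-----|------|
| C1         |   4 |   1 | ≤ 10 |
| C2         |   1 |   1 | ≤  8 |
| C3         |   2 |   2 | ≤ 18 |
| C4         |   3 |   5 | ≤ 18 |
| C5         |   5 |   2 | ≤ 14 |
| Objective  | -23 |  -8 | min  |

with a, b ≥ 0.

Evaluate the objective at each vertex of the feasible region:
  z(0, 0) = 0
  z(2.5, 0) = -57.5
  z(2, 2) = -62  ←
  z(1.789, 2.526) = -61.37
  z(0, 3.6) = -28.8
The minimum is at a = 2, b = 2.

a = 2, b = 2, z = -62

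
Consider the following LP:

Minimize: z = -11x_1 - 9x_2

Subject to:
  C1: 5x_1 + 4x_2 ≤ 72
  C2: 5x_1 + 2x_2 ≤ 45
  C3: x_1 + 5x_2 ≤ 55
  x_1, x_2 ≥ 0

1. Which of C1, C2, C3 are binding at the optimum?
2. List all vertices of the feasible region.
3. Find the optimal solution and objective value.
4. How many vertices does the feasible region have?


1. C2, C3
2. (0, 0), (9, 0), (5, 10), (0, 11)
3. x_1 = 5, x_2 = 10, z = -145
4. 4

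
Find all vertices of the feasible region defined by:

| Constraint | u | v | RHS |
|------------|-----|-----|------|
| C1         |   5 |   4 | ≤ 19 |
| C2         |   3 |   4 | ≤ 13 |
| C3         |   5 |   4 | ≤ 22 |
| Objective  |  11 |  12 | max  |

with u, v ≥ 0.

(0, 0), (3.8, 0), (3, 1), (0, 3.25)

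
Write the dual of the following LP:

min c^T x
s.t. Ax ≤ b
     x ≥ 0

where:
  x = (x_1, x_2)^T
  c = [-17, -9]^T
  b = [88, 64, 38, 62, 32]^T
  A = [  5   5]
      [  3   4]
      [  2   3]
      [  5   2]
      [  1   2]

Primal min cᵀx s.t. Ax ≤ b, x ≥ 0  →  Dual max −bᵀy s.t. Aᵀy ≥ −c, y ≥ 0.

Maximize: z = -88y1 - 64y2 - 38y3 - 62y4 - 32y5

Subject to:
  5y1 + 3y2 + 2y3 + 5y4 + y5 ≥ 17
  5y1 + 4y2 + 3y3 + 2y4 + 2y5 ≥ 9
  y1, y2, y3, y4, y5 ≥ 0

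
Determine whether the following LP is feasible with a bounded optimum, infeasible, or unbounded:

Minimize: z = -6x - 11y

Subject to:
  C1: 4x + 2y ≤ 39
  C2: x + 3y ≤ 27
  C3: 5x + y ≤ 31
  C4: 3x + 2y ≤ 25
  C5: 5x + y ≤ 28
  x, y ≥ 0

Feasible with a bounded optimal solution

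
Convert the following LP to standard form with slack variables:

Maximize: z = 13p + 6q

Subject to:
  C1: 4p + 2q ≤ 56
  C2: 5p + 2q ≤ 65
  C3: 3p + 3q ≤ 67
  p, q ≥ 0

max z = 13p + 6q

s.t.
  4p + 2q + s1 = 56
  5p + 2q + s2 = 65
  3p + 3q + s3 = 67
  p, q, s1, s2, s3 ≥ 0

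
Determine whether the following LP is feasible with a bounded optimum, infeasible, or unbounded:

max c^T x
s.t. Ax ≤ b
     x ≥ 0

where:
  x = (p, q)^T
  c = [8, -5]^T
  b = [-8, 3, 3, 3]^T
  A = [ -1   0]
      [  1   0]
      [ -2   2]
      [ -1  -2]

Infeasible (no feasible solution exists)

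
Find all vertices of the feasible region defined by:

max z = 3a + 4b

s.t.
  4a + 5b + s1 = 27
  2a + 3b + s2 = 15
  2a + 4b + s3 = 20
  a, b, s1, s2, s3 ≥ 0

(0, 0), (6.75, 0), (3, 3), (0, 5)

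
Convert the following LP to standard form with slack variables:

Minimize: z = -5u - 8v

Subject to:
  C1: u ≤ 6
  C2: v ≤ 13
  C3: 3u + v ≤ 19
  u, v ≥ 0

min z = -5u - 8v

s.t.
  u + s1 = 6
  v + s2 = 13
  3u + v + s3 = 19
  u, v, s1, s2, s3 ≥ 0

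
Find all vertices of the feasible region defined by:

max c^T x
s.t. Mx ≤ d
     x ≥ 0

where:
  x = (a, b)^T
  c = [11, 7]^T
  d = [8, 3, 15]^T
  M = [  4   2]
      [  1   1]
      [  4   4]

(0, 0), (2, 0), (1, 2), (0, 3)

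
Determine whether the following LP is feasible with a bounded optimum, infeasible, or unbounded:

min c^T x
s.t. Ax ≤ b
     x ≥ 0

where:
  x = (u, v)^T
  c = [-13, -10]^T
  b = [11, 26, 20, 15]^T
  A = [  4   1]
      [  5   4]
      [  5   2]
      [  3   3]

Feasible with a bounded optimal solution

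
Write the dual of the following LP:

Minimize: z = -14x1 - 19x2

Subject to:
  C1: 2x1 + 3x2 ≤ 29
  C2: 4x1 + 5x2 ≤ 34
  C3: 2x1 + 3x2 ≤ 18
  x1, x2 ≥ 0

Primal min cᵀx s.t. Ax ≤ b, x ≥ 0  →  Dual max −bᵀy s.t. Aᵀy ≥ −c, y ≥ 0.

Maximize: z = -29y1 - 34y2 - 18y3

Subject to:
  2y1 + 4y2 + 2y3 ≥ 14
  3y1 + 5y2 + 3y3 ≥ 19
  y1, y2, y3 ≥ 0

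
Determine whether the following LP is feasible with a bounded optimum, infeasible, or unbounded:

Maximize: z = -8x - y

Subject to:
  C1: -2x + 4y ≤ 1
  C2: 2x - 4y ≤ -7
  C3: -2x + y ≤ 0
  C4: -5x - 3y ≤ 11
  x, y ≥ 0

Infeasible (no feasible solution exists)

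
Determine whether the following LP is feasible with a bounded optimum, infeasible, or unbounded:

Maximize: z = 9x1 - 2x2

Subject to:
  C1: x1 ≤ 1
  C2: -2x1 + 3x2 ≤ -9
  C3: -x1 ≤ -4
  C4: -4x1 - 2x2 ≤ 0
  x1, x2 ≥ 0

Infeasible (no feasible solution exists)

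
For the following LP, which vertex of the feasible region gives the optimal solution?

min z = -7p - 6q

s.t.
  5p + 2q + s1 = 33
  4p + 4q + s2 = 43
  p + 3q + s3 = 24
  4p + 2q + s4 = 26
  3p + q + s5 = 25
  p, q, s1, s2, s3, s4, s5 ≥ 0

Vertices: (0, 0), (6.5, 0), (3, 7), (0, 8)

Evaluate the objective at each vertex of the feasible region:
  z(0, 0) = 0
  z(6.5, 0) = -45.5
  z(3, 7) = -63  ←
  z(0, 8) = -48
The minimum is at p = 3, q = 7.

(3, 7)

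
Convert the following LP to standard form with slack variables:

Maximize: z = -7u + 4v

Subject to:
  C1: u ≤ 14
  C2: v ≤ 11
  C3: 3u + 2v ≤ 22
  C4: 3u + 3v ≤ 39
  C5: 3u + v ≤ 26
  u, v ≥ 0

max z = -7u + 4v

s.t.
  u + s1 = 14
  v + s2 = 11
  3u + 2v + s3 = 22
  3u + 3v + s4 = 39
  3u + v + s5 = 26
  u, v, s1, s2, s3, s4, s5 ≥ 0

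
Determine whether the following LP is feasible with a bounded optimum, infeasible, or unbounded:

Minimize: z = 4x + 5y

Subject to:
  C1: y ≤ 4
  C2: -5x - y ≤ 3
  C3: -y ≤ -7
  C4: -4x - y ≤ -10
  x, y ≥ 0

Infeasible (no feasible solution exists)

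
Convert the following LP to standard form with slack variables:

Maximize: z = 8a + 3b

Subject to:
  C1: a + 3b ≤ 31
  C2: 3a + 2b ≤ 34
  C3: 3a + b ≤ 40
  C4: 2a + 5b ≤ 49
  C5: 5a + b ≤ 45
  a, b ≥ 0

max z = 8a + 3b

s.t.
  a + 3b + s1 = 31
  3a + 2b + s2 = 34
  3a + b + s3 = 40
  2a + 5b + s4 = 49
  5a + b + s5 = 45
  a, b, s1, s2, s3, s4, s5 ≥ 0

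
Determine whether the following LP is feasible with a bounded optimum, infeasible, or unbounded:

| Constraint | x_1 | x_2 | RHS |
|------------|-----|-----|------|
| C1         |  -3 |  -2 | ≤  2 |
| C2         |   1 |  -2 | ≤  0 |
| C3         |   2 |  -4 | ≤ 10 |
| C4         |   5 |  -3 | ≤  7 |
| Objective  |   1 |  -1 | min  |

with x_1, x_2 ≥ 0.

Unbounded (objective can decrease without bound)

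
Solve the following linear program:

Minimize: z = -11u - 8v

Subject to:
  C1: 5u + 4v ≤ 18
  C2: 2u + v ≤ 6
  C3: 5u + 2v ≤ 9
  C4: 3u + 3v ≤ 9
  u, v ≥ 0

Evaluate the objective at each vertex of the feasible region:
  z(0, 0) = 0
  z(1.8, 0) = -19.8
  z(1, 2) = -27  ←
  z(0, 3) = -24
The minimum is at u = 1, v = 2.

u = 1, v = 2, z = -27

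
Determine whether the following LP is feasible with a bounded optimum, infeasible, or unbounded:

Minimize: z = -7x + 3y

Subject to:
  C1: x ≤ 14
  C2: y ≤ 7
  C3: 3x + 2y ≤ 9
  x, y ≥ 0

Feasible with a bounded optimal solution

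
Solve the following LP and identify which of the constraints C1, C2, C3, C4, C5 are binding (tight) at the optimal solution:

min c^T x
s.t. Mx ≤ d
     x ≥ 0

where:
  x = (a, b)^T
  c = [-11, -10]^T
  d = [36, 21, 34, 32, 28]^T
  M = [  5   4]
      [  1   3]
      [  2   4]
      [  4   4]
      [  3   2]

At a = 4, b = 4, compute slack b - a·x for each constraint:
  C1: 36 − 36 = 0  (binding)
  C2: 21 − 16 = 5  (slack)
  C3: 34 − 24 = 10  (slack)
  C4: 32 − 32 = 0  (binding)
  C5: 28 − 20 = 8  (slack)

Optimal: a = 4, b = 4
Binding: C1, C4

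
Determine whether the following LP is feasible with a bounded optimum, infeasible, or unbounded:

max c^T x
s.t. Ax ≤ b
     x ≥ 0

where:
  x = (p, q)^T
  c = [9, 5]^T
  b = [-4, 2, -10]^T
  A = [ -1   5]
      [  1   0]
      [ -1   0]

Infeasible (no feasible solution exists)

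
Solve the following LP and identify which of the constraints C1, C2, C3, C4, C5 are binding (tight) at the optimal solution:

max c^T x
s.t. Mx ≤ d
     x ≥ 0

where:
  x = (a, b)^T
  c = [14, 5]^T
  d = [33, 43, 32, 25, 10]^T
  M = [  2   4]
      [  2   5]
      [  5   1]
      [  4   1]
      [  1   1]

At a = 5, b = 5, compute slack b - a·x for each constraint:
  C1: 33 − 30 = 3  (slack)
  C2: 43 − 35 = 8  (slack)
  C3: 32 − 30 = 2  (slack)
  C4: 25 − 25 = 0  (binding)
  C5: 10 − 10 = 0  (binding)

Optimal: a = 5, b = 5
Binding: C4, C5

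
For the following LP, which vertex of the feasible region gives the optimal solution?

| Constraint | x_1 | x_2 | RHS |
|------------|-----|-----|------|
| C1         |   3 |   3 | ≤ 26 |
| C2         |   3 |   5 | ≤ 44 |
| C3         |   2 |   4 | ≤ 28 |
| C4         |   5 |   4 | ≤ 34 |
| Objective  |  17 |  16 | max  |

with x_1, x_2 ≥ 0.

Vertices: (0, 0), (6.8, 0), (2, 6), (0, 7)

Evaluate the objective at each vertex of the feasible region:
  z(0, 0) = 0
  z(6.8, 0) = 115.6
  z(2, 6) = 130  ←
  z(0, 7) = 112
The maximum is at x_1 = 2, x_2 = 6.

(2, 6)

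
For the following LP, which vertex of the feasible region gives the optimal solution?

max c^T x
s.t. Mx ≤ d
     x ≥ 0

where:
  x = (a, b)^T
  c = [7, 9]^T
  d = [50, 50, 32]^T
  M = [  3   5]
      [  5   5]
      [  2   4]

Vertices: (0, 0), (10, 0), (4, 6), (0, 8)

Evaluate the objective at each vertex of the feasible region:
  z(0, 0) = 0
  z(10, 0) = 70
  z(4, 6) = 82  ←
  z(0, 8) = 72
The maximum is at a = 4, b = 6.

(4, 6)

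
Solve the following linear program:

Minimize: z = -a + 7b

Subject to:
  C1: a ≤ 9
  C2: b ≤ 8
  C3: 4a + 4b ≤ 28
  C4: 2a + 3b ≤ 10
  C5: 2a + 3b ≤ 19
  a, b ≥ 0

Evaluate the objective at each vertex of the feasible region:
  z(0, 0) = 0
  z(5, 0) = -5  ←
  z(0, 3.333) = 23.33
The minimum is at a = 5, b = 0.

a = 5, b = 0, z = -5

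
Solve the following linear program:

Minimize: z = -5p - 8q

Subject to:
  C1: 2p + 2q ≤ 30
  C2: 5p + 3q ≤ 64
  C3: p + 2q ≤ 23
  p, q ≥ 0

Evaluate the objective at each vertex of the feasible region:
  z(0, 0) = 0
  z(12.8, 0) = -64
  z(9.5, 5.5) = -91.5
  z(7, 8) = -99  ←
  z(0, 11.5) = -92
The minimum is at p = 7, q = 8.

p = 7, q = 8, z = -99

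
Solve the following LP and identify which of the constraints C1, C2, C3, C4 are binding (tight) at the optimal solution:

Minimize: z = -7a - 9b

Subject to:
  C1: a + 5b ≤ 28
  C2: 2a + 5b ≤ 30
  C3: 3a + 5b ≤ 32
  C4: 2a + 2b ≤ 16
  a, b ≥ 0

At a = 4, b = 4, compute slack b - a·x for each constraint:
  C1: 28 − 24 = 4  (slack)
  C2: 30 − 28 = 2  (slack)
  C3: 32 − 32 = 0  (binding)
  C4: 16 − 16 = 0  (binding)

Optimal: a = 4, b = 4
Binding: C3, C4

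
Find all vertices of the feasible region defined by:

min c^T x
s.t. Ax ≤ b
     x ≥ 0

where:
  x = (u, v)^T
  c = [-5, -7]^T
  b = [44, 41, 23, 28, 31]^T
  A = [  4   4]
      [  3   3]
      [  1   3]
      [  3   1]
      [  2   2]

(0, 0), (9.333, 0), (8.5, 2.5), (5, 6), (0, 7.667)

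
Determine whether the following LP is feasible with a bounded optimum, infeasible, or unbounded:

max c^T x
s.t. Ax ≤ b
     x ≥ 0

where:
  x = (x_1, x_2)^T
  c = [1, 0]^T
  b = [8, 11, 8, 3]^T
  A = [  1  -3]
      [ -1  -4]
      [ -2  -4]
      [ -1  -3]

Unbounded (objective can increase without bound)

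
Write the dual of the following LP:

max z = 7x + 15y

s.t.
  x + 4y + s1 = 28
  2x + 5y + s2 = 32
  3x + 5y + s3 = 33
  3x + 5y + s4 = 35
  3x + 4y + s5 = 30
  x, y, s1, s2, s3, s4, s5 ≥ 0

Primal max cᵀx s.t. Ax ≤ b, x ≥ 0  →  Dual min bᵀy s.t. Aᵀy ≥ c, y ≥ 0.

Minimize: z = 28y1 + 32y2 + 33y3 + 35y4 + 30y5

Subject to:
  y1 + 2y2 + 3y3 + 3y4 + 3y5 ≥ 7
  4y1 + 5y2 + 5y3 + 5y4 + 4y5 ≥ 15
  y1, y2, y3, y4, y5 ≥ 0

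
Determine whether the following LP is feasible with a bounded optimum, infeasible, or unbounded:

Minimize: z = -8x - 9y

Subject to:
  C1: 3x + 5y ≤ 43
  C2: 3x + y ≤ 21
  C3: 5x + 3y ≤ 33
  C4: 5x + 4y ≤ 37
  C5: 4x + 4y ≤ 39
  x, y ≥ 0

Feasible with a bounded optimal solution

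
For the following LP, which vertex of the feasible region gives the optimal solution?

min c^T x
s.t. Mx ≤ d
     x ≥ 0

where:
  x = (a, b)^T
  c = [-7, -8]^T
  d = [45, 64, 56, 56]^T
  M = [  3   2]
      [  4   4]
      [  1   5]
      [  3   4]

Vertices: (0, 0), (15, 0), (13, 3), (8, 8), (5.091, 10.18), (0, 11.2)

Evaluate the objective at each vertex of the feasible region:
  z(0, 0) = 0
  z(15, 0) = -105
  z(13, 3) = -115
  z(8, 8) = -120  ←
  z(5.091, 10.18) = -117.1
  z(0, 11.2) = -89.6
The minimum is at a = 8, b = 8.

(8, 8)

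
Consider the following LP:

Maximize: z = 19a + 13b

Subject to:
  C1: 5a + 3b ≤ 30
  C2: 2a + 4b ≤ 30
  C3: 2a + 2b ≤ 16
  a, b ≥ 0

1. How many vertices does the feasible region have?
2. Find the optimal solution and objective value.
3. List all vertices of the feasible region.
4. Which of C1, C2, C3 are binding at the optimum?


1. 5
2. a = 3, b = 5, z = 122
3. (0, 0), (6, 0), (3, 5), (1, 7), (0, 7.5)
4. C1, C3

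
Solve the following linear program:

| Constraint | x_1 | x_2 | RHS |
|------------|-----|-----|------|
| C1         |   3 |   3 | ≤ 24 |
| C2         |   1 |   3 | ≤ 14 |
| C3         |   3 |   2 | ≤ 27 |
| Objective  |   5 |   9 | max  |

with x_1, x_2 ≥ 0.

Evaluate the objective at each vertex of the feasible region:
  z(0, 0) = 0
  z(8, 0) = 40
  z(5, 3) = 52  ←
  z(0, 4.667) = 42
The maximum is at x_1 = 5, x_2 = 3.

x_1 = 5, x_2 = 3, z = 52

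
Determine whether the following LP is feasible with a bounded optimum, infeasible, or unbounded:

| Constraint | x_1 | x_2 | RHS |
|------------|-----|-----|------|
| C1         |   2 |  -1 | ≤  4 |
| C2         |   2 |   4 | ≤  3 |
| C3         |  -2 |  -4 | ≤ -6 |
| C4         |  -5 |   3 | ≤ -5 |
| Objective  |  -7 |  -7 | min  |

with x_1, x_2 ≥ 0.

Infeasible (no feasible solution exists)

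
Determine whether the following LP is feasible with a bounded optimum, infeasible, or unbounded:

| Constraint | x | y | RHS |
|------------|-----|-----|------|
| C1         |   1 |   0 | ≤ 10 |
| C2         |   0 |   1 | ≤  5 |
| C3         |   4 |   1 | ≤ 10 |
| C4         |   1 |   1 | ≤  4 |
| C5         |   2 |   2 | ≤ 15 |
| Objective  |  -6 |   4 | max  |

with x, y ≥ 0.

Feasible with a bounded optimal solution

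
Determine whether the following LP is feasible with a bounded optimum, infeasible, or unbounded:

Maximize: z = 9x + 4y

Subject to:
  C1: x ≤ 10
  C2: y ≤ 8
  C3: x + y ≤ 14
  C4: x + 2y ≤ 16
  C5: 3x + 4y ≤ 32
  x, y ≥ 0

Feasible with a bounded optimal solution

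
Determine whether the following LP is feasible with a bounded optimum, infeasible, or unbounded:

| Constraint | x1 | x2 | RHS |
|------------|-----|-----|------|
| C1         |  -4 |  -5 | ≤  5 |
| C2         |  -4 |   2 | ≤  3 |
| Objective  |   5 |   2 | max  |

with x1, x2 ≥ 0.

Unbounded (objective can increase without bound)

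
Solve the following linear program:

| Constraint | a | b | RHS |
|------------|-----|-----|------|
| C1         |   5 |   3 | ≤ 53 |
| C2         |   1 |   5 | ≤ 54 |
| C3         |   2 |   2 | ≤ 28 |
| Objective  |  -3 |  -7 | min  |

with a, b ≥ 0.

Evaluate the objective at each vertex of the feasible region:
  z(0, 0) = 0
  z(10.6, 0) = -31.8
  z(5.5, 8.5) = -76
  z(4, 10) = -82  ←
  z(0, 10.8) = -75.6
The minimum is at a = 4, b = 10.

a = 4, b = 10, z = -82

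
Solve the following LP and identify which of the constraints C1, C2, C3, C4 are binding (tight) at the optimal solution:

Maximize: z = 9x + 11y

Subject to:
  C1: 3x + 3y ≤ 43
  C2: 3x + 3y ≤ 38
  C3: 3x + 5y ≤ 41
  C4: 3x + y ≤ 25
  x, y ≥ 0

At x = 7, y = 4, compute slack b - a·x for each constraint:
  C1: 43 − 33 = 10  (slack)
  C2: 38 − 33 = 5  (slack)
  C3: 41 − 41 = 0  (binding)
  C4: 25 − 25 = 0  (binding)

Optimal: x = 7, y = 4
Binding: C3, C4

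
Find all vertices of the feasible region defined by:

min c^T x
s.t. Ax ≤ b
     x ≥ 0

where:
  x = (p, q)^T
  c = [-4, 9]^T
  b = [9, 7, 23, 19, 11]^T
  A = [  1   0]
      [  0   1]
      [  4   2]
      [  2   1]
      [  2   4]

(0, 0), (5.5, 0), (0, 2.75)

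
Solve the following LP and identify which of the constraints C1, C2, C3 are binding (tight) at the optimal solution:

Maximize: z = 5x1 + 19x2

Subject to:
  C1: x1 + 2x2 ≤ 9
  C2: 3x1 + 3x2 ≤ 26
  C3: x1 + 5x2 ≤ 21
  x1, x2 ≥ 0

At x1 = 1, x2 = 4, compute slack b - a·x for each constraint:
  C1: 9 − 9 = 0  (binding)
  C2: 26 − 15 = 11  (slack)
  C3: 21 − 21 = 0  (binding)

Optimal: x1 = 1, x2 = 4
Binding: C1, C3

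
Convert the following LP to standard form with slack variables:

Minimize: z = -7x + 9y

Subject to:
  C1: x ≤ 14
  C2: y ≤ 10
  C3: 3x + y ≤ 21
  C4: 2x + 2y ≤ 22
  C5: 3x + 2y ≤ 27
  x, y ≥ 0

min z = -7x + 9y

s.t.
  x + s1 = 14
  y + s2 = 10
  3x + y + s3 = 21
  2x + 2y + s4 = 22
  3x + 2y + s5 = 27
  x, y, s1, s2, s3, s4, s5 ≥ 0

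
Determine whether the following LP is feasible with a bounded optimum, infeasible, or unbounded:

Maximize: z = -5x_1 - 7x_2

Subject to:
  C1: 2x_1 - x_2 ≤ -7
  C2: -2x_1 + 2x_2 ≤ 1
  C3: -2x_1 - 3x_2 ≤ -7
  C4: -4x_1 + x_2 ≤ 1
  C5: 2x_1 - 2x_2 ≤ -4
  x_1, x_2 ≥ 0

Infeasible (no feasible solution exists)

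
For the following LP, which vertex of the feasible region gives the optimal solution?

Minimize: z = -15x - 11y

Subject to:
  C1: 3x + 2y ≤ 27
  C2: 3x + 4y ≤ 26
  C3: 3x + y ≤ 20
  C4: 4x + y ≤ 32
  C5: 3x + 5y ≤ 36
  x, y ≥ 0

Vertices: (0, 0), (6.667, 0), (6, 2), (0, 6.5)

Evaluate the objective at each vertex of the feasible region:
  z(0, 0) = 0
  z(6.667, 0) = -100
  z(6, 2) = -112  ←
  z(0, 6.5) = -71.5
The minimum is at x = 6, y = 2.

(6, 2)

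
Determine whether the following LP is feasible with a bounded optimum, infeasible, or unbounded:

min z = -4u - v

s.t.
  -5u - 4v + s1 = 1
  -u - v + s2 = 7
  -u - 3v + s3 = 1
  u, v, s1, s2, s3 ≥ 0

Unbounded (objective can decrease without bound)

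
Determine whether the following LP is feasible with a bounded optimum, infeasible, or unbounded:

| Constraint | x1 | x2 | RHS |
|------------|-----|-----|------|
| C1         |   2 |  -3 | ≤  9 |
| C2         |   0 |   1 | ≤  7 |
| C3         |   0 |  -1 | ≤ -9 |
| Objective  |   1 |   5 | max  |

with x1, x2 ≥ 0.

Infeasible (no feasible solution exists)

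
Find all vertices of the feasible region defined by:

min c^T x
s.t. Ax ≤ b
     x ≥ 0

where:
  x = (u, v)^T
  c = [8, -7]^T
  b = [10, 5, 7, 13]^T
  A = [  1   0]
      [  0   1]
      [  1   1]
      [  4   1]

(0, 0), (3.25, 0), (2, 5), (0, 5)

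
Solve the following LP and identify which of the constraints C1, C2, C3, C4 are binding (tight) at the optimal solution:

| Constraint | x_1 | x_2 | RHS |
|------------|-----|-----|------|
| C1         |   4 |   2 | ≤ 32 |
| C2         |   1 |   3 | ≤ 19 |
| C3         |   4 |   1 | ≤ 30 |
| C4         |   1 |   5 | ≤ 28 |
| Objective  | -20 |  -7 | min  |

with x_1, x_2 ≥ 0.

At x_1 = 7, x_2 = 2, compute slack b - a·x for each constraint:
  C1: 32 − 32 = 0  (binding)
  C2: 19 − 13 = 6  (slack)
  C3: 30 − 30 = 0  (binding)
  C4: 28 − 17 = 11  (slack)

Optimal: x_1 = 7, x_2 = 2
Binding: C1, C3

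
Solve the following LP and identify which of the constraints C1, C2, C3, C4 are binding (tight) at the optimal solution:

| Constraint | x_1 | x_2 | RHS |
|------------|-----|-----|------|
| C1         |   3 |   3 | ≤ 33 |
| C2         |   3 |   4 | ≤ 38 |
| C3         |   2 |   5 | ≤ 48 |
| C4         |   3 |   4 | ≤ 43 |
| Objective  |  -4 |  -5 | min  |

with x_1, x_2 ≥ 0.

At x_1 = 6, x_2 = 5, compute slack b - a·x for each constraint:
  C1: 33 − 33 = 0  (binding)
  C2: 38 − 38 = 0  (binding)
  C3: 48 − 37 = 11  (slack)
  C4: 43 − 38 = 5  (slack)

Optimal: x_1 = 6, x_2 = 5
Binding: C1, C2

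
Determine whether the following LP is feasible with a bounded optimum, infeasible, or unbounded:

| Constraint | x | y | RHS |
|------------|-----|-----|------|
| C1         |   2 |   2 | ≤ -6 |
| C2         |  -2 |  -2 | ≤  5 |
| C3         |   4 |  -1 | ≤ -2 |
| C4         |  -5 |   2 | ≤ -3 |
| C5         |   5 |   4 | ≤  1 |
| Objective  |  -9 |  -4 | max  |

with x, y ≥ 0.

Infeasible (no feasible solution exists)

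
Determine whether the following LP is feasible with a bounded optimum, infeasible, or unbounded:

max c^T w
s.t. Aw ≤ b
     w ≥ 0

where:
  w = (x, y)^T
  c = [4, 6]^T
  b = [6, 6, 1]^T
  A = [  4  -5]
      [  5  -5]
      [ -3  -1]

Unbounded (objective can increase without bound)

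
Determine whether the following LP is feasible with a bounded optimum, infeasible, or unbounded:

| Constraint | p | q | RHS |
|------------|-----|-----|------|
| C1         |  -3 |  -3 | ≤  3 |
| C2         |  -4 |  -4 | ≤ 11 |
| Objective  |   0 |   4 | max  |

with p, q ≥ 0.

Unbounded (objective can increase without bound)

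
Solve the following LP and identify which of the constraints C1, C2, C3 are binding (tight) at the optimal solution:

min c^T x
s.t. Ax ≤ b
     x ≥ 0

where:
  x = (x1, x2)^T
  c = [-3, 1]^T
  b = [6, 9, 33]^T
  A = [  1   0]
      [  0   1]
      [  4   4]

At x1 = 6, x2 = 0, compute slack b - a·x for each constraint:
  C1: 6 − 6 = 0  (binding)
  C2: 9 − 0 = 9  (slack)
  C3: 33 − 24 = 9  (slack)

Optimal: x1 = 6, x2 = 0
Binding: C1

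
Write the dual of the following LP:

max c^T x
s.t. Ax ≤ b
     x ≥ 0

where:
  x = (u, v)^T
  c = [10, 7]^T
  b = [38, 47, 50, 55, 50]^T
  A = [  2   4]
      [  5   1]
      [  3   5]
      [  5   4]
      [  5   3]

Primal max cᵀx s.t. Ax ≤ b, x ≥ 0  →  Dual min bᵀy s.t. Aᵀy ≥ c, y ≥ 0.

Minimize: z = 38y1 + 47y2 + 50y3 + 55y4 + 50y5

Subject to:
  2y1 + 5y2 + 3y3 + 5y4 + 5y5 ≥ 10
  4y1 + y2 + 5y3 + 4y4 + 3y5 ≥ 7
  y1, y2, y3, y4, y5 ≥ 0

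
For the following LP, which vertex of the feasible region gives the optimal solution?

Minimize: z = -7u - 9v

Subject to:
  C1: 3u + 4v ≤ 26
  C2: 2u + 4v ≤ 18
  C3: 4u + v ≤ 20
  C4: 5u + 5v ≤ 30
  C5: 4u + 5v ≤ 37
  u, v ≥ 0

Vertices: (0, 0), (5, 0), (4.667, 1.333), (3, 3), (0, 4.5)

Evaluate the objective at each vertex of the feasible region:
  z(0, 0) = 0
  z(5, 0) = -35
  z(4.667, 1.333) = -44.67
  z(3, 3) = -48  ←
  z(0, 4.5) = -40.5
The minimum is at u = 3, v = 3.

(3, 3)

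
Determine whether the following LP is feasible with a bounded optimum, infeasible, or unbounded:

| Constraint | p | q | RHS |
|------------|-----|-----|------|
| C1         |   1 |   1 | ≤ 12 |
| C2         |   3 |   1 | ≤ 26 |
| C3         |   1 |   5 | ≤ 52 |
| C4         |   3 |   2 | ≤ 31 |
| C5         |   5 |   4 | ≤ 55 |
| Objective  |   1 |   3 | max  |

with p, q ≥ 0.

Feasible with a bounded optimal solution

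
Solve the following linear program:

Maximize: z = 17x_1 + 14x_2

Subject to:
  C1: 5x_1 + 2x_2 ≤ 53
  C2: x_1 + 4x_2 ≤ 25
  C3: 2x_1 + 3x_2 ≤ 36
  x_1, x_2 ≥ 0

Evaluate the objective at each vertex of the feasible region:
  z(0, 0) = 0
  z(10.6, 0) = 180.2
  z(9, 4) = 209  ←
  z(0, 6.25) = 87.5
The maximum is at x_1 = 9, x_2 = 4.

x_1 = 9, x_2 = 4, z = 209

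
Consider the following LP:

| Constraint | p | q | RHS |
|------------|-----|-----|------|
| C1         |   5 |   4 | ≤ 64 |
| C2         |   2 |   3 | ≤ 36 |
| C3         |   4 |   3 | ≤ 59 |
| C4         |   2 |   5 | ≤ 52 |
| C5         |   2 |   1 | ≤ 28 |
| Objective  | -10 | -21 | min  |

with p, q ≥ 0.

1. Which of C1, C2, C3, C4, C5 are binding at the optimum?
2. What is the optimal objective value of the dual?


1. C2, C4
2. -228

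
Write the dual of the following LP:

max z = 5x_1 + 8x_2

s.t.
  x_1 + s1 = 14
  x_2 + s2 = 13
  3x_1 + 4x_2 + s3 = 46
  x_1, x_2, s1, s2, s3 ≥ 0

Primal max cᵀx s.t. Ax ≤ b, x ≥ 0  →  Dual min bᵀy s.t. Aᵀy ≥ c, y ≥ 0.

Minimize: z = 14y1 + 13y2 + 46y3

Subject to:
  y1 + 3y3 ≥ 5
  y2 + 4y3 ≥ 8
  y1, y2, y3 ≥ 0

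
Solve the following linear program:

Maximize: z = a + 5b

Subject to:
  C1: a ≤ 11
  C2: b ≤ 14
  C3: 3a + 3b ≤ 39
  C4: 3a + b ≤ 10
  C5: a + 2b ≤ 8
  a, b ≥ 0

Evaluate the objective at each vertex of the feasible region:
  z(0, 0) = 0
  z(3.333, 0) = 3.333
  z(2.4, 2.8) = 16.4
  z(0, 4) = 20  ←
The maximum is at a = 0, b = 4.

a = 0, b = 4, z = 20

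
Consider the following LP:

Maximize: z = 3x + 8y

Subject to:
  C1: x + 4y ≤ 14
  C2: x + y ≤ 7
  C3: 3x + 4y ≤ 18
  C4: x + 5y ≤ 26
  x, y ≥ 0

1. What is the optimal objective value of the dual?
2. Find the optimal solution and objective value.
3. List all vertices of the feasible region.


1. 30
2. x = 2, y = 3, z = 30
3. (0, 0), (6, 0), (2, 3), (0, 3.5)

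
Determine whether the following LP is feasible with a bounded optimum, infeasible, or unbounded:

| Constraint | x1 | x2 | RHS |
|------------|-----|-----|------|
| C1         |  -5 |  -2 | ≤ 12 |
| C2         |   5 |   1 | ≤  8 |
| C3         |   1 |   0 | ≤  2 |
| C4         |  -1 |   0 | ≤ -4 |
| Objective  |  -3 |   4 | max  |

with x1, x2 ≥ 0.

Infeasible (no feasible solution exists)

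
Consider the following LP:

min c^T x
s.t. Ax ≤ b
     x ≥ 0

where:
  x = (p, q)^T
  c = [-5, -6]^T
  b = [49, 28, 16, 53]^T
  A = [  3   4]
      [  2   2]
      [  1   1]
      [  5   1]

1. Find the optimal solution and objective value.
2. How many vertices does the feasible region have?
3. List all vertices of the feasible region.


1. p = 7, q = 7, z = -77
2. 5
3. (0, 0), (10.6, 0), (9.75, 4.25), (7, 7), (0, 12.25)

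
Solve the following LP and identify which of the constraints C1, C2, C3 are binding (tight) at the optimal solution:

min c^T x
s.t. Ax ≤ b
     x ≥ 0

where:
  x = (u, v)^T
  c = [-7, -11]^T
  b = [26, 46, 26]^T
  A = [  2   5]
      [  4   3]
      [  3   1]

At u = 8, v = 2, compute slack b - a·x for each constraint:
  C1: 26 − 26 = 0  (binding)
  C2: 46 − 38 = 8  (slack)
  C3: 26 − 26 = 0  (binding)

Optimal: u = 8, v = 2
Binding: C1, C3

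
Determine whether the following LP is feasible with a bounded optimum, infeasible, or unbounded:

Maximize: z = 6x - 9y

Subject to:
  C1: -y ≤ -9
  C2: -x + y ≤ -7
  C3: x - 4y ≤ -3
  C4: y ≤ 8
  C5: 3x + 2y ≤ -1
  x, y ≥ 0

Infeasible (no feasible solution exists)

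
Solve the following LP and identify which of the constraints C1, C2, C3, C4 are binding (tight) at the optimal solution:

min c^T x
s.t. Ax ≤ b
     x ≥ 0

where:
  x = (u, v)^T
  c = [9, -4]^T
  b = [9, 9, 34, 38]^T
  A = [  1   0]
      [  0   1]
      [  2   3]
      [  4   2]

At u = 0, v = 9, compute slack b - a·x for each constraint:
  C1: 9 − 0 = 9  (slack)
  C2: 9 − 9 = 0  (binding)
  C3: 34 − 27 = 7  (slack)
  C4: 38 − 18 = 20  (slack)

Optimal: u = 0, v = 9
Binding: C2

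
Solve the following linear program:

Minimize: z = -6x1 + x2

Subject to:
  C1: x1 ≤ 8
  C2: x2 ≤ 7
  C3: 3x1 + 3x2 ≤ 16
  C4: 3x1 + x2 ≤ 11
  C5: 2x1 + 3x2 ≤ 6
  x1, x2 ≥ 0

Evaluate the objective at each vertex of the feasible region:
  z(0, 0) = 0
  z(3, 0) = -18  ←
  z(0, 2) = 2
The minimum is at x1 = 3, x2 = 0.

x1 = 3, x2 = 0, z = -18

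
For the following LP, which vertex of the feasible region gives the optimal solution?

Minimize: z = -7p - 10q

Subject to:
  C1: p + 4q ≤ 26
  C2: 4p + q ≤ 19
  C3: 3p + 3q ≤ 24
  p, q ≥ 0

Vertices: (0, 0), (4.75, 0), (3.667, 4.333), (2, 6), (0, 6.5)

Evaluate the objective at each vertex of the feasible region:
  z(0, 0) = 0
  z(4.75, 0) = -33.25
  z(3.667, 4.333) = -69
  z(2, 6) = -74  ←
  z(0, 6.5) = -65
The minimum is at p = 2, q = 6.

(2, 6)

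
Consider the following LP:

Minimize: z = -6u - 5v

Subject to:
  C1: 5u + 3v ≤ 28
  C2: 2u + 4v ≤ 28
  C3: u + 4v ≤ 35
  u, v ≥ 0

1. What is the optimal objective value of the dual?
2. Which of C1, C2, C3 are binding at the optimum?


1. -42
2. C1, C2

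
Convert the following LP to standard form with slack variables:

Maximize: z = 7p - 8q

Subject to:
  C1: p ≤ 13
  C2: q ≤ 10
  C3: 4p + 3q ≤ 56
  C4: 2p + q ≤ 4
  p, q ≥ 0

max z = 7p - 8q

s.t.
  p + s1 = 13
  q + s2 = 10
  4p + 3q + s3 = 56
  2p + q + s4 = 4
  p, q, s1, s2, s3, s4 ≥ 0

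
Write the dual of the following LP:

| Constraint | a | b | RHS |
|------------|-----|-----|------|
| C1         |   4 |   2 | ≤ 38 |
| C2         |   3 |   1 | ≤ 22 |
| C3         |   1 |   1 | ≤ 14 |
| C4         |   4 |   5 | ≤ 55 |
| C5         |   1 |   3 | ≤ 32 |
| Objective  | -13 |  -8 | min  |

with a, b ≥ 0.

Primal min cᵀx s.t. Ax ≤ b, x ≥ 0  →  Dual max −bᵀy s.t. Aᵀy ≥ −c, y ≥ 0.

Maximize: z = -38y1 - 22y2 - 14y3 - 55y4 - 32y5

Subject to:
  4y1 + 3y2 + y3 + 4y4 + y5 ≥ 13
  2y1 + y2 + y3 + 5y4 + 3y5 ≥ 8
  y1, y2, y3, y4, y5 ≥ 0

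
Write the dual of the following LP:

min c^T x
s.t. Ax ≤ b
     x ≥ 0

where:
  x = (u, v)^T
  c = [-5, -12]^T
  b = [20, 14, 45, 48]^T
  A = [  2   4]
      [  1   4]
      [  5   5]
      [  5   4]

Primal min cᵀx s.t. Ax ≤ b, x ≥ 0  →  Dual max −bᵀy s.t. Aᵀy ≥ −c, y ≥ 0.

Maximize: z = -20y1 - 14y2 - 45y3 - 48y4

Subject to:
  2y1 + y2 + 5y3 + 5y4 ≥ 5
  4y1 + 4y2 + 5y3 + 4y4 ≥ 12
  y1, y2, y3, y4 ≥ 0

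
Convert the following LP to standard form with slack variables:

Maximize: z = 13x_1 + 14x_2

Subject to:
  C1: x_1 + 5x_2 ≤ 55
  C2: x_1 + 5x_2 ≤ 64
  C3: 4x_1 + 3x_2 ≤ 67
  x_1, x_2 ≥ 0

max z = 13x_1 + 14x_2

s.t.
  x_1 + 5x_2 + s1 = 55
  x_1 + 5x_2 + s2 = 64
  4x_1 + 3x_2 + s3 = 67
  x_1, x_2, s1, s2, s3 ≥ 0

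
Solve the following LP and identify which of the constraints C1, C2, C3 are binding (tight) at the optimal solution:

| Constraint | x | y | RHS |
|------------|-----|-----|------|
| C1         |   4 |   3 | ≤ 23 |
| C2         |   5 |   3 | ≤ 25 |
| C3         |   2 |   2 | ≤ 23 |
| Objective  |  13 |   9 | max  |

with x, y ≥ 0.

At x = 2, y = 5, compute slack b - a·x for each constraint:
  C1: 23 − 23 = 0  (binding)
  C2: 25 − 25 = 0  (binding)
  C3: 23 − 14 = 9  (slack)

Optimal: x = 2, y = 5
Binding: C1, C2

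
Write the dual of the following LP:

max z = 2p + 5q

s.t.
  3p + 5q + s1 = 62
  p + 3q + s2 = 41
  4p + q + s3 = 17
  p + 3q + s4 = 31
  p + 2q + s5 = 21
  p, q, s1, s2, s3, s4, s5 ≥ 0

Primal max cᵀx s.t. Ax ≤ b, x ≥ 0  →  Dual min bᵀy s.t. Aᵀy ≥ c, y ≥ 0.

Minimize: z = 62y1 + 41y2 + 17y3 + 31y4 + 21y5

Subject to:
  3y1 + y2 + 4y3 + y4 + y5 ≥ 2
  5y1 + 3y2 + y3 + 3y4 + 2y5 ≥ 5
  y1, y2, y3, y4, y5 ≥ 0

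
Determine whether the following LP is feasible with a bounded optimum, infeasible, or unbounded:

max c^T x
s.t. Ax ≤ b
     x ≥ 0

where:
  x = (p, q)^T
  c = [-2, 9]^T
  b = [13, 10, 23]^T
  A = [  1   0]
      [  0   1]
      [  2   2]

Feasible with a bounded optimal solution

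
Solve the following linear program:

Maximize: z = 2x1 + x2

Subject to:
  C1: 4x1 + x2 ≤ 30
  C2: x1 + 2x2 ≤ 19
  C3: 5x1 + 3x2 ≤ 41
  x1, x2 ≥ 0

Evaluate the objective at each vertex of the feasible region:
  z(0, 0) = 0
  z(7.5, 0) = 15
  z(7, 2) = 16  ←
  z(3.571, 7.714) = 14.86
  z(0, 9.5) = 9.5
The maximum is at x1 = 7, x2 = 2.

x1 = 7, x2 = 2, z = 16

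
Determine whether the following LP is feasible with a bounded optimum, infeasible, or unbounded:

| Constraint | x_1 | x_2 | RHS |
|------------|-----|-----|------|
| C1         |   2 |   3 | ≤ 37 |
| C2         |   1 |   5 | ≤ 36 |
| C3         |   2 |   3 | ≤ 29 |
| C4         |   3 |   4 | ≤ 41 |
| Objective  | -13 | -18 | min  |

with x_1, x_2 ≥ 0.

Feasible with a bounded optimal solution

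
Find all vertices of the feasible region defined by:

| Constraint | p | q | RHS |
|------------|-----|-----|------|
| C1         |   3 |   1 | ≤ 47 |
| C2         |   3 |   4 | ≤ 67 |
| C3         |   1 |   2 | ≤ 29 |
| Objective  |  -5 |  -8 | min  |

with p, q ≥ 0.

(0, 0), (15.67, 0), (13.44, 6.667), (9, 10), (0, 14.5)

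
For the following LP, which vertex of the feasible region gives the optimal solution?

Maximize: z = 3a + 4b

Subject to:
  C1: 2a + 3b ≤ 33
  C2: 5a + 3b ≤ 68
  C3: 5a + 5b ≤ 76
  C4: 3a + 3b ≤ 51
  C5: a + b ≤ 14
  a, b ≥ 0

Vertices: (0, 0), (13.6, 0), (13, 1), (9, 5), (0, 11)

Evaluate the objective at each vertex of the feasible region:
  z(0, 0) = 0
  z(13.6, 0) = 40.8
  z(13, 1) = 43
  z(9, 5) = 47  ←
  z(0, 11) = 44
The maximum is at a = 9, b = 5.

(9, 5)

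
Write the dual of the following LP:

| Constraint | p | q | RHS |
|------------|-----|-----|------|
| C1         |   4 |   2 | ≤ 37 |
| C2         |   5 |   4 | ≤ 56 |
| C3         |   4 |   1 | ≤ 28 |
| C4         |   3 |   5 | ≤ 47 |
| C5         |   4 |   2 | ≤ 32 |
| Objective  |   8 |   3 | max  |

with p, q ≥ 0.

Primal max cᵀx s.t. Ax ≤ b, x ≥ 0  →  Dual min bᵀy s.t. Aᵀy ≥ c, y ≥ 0.

Minimize: z = 37y1 + 56y2 + 28y3 + 47y4 + 32y5

Subject to:
  4y1 + 5y2 + 4y3 + 3y4 + 4y5 ≥ 8
  2y1 + 4y2 + y3 + 5y4 + 2y5 ≥ 3
  y1, y2, y3, y4, y5 ≥ 0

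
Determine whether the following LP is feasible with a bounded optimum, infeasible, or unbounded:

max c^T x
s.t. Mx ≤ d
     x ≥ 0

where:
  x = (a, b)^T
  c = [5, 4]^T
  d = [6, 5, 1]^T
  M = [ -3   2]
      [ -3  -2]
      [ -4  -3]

Unbounded (objective can increase without bound)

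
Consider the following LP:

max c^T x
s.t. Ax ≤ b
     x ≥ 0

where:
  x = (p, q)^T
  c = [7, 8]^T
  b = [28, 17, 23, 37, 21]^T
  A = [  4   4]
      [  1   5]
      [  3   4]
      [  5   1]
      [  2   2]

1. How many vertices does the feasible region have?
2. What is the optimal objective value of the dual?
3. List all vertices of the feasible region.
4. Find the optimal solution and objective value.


1. 5
2. 51
3. (0, 0), (7, 0), (5, 2), (4.273, 2.545), (0, 3.4)
4. p = 5, q = 2, z = 51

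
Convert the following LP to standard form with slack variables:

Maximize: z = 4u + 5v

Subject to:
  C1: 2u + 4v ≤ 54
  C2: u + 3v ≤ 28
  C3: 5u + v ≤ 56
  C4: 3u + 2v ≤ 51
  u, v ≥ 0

max z = 4u + 5v

s.t.
  2u + 4v + s1 = 54
  u + 3v + s2 = 28
  5u + v + s3 = 56
  3u + 2v + s4 = 51
  u, v, s1, s2, s3, s4 ≥ 0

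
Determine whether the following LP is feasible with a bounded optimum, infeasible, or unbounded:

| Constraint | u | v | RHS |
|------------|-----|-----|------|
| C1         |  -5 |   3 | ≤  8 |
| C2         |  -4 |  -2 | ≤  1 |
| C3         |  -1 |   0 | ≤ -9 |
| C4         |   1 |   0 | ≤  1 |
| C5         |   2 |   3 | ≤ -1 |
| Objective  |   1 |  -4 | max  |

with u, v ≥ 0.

Infeasible (no feasible solution exists)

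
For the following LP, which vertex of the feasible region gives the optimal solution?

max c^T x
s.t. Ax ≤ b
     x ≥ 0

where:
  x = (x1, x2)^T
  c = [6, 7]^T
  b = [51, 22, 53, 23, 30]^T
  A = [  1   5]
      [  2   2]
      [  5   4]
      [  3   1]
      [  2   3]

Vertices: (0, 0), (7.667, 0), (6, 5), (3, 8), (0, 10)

Evaluate the objective at each vertex of the feasible region:
  z(0, 0) = 0
  z(7.667, 0) = 46
  z(6, 5) = 71
  z(3, 8) = 74  ←
  z(0, 10) = 70
The maximum is at x1 = 3, x2 = 8.

(3, 8)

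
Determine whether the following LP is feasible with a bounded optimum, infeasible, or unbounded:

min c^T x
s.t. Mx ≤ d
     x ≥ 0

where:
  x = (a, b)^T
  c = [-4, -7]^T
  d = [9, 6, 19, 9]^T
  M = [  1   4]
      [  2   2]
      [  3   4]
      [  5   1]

Feasible with a bounded optimal solution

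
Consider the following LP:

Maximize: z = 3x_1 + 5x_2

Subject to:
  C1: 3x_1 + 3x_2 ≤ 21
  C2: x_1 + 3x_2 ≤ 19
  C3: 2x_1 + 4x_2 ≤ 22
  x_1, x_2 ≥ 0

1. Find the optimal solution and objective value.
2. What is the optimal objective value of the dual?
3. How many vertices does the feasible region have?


1. x_1 = 3, x_2 = 4, z = 29
2. 29
3. 4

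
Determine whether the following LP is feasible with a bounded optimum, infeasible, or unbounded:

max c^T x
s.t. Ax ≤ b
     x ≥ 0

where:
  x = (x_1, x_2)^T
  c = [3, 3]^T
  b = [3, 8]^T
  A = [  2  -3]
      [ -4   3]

Unbounded (objective can increase without bound)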